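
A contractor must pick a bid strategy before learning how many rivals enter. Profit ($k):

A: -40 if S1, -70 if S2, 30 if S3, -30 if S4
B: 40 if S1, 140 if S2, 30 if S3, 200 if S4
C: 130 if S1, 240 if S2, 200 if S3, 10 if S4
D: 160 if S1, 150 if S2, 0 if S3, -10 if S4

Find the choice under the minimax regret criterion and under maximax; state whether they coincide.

minimax regret → B; maximax → C (disagree)

Column bests: S1=160, S2=240, S3=200, S4=200.
A regrets: 200, 310, 170, 230 → max 310
B regrets: 120, 100, 170, 0 → max 170
C regrets: 30, 0, 0, 190 → max 190
D regrets: 0, 90, 200, 210 → max 210
Smallest max regret = 170 → B.
Row maxima: A=30, B=200, C=240, D=160
Best best-case = 240 → C.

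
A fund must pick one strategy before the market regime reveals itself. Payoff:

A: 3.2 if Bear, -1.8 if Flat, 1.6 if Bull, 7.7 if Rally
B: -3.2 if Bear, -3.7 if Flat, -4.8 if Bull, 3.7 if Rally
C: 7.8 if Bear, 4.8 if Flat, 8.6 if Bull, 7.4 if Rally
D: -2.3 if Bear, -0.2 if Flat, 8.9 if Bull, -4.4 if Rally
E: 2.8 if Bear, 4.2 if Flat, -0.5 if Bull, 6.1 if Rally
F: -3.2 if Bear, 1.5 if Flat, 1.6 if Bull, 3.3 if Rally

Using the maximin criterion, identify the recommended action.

C

Row minima: A=-1.8, B=-4.8, C=4.8, D=-4.4, E=-0.5, F=-3.2
Best worst-case = 4.8 → C.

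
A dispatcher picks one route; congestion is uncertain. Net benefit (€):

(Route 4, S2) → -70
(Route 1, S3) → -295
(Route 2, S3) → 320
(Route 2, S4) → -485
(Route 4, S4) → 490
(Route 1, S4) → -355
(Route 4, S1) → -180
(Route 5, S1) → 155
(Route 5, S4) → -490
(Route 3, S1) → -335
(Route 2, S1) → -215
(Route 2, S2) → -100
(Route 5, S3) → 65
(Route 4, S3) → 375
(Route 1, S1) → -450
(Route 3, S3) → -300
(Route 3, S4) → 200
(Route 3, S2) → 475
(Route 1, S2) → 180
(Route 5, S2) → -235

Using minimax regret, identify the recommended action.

Route 4

Column bests: S1=155, S2=475, S3=375, S4=490.
Route 1 regrets: 605, 295, 670, 845 → max 845
Route 2 regrets: 370, 575, 55, 975 → max 975
Route 3 regrets: 490, 0, 675, 290 → max 675
Route 4 regrets: 335, 545, 0, 0 → max 545
Route 5 regrets: 0, 710, 310, 980 → max 980
Smallest max regret = 545 → Route 4.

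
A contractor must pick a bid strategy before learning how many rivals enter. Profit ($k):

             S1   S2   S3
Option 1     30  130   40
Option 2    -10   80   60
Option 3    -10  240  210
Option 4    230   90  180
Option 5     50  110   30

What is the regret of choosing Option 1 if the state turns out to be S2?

Best payoff under S2 is 240.
Regret = 240 − 130 = 110.

110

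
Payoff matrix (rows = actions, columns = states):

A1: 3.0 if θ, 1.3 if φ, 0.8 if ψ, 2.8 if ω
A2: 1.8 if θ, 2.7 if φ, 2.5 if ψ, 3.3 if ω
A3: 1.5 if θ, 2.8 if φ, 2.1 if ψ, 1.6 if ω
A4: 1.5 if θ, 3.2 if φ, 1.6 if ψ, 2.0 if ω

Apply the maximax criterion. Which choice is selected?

Row maxima: A1=3.0, A2=3.3, A3=2.8, A4=3.2
Best best-case = 3.3 → A2.

A2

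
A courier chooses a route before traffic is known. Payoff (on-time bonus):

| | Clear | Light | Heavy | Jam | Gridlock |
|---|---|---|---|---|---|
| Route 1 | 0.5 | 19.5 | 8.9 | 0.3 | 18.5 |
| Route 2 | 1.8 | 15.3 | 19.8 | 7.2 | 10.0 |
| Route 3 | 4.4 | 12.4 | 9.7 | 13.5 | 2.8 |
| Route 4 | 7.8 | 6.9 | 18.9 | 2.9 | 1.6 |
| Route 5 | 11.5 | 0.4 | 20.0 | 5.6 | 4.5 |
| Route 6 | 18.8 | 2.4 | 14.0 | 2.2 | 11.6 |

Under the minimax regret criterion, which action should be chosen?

Route 3

Column bests: Clear=18.8, Light=19.5, Heavy=20.0, Jam=13.5, Gridlock=18.5.
Route 1 regrets: 18.3, 0.0, 11.1, 13.2, 0.0 → max 18.3
Route 2 regrets: 17.0, 4.2, 0.2, 6.3, 8.5 → max 17.0
Route 3 regrets: 14.4, 7.1, 10.3, 0.0, 15.7 → max 15.7
Route 4 regrets: 11.0, 12.6, 1.1, 10.6, 16.9 → max 16.9
Route 5 regrets: 7.3, 19.1, 0.0, 7.9, 14.0 → max 19.1
Route 6 regrets: 0.0, 17.1, 6.0, 11.3, 6.9 → max 17.1
Smallest max regret = 15.7 → Route 3.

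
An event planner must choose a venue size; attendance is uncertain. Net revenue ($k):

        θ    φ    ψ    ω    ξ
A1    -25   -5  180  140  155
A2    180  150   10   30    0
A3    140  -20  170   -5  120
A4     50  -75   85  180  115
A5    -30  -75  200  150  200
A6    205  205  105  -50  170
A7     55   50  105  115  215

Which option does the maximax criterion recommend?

A7

Row maxima: A1=180, A2=180, A3=170, A4=180, A5=200, A6=205, A7=215
Best best-case = 215 → A7.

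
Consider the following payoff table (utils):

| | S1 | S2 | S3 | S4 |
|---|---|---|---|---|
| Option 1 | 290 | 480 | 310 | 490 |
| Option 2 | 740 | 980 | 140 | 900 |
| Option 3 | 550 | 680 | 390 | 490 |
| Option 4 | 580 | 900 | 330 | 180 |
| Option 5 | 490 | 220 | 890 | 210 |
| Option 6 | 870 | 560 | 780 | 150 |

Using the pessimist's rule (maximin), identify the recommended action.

Row minima: Option 1=290, Option 2=140, Option 3=390, Option 4=180, Option 5=210, Option 6=150
Best worst-case = 390 → Option 3.

Option 3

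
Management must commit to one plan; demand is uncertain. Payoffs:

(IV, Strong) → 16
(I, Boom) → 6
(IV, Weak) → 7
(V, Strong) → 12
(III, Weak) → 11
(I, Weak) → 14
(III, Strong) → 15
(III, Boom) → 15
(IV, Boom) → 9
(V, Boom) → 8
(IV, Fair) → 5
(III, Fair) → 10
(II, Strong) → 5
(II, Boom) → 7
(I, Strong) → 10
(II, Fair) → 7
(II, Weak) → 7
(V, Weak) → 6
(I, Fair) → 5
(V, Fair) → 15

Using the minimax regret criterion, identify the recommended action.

III

Column bests: Weak=14, Fair=15, Strong=16, Boom=15.
I regrets: 0, 10, 6, 9 → max 10
II regrets: 7, 8, 11, 8 → max 11
III regrets: 3, 5, 1, 0 → max 5
IV regrets: 7, 10, 0, 6 → max 10
V regrets: 8, 0, 4, 7 → max 8
Smallest max regret = 5 → III.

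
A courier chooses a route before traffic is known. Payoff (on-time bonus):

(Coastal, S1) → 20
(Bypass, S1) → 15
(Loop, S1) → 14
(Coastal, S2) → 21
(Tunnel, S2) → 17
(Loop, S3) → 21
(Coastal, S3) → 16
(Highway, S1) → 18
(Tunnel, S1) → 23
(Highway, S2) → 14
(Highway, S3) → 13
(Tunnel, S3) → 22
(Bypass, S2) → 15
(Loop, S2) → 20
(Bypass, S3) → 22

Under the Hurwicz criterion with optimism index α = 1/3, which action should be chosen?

Tunnel

Loop: 1/3·21 + 2/3·14 = 49/3
Bypass: 1/3·22 + 2/3·15 = 52/3
Coastal: 1/3·21 + 2/3·16 = 53/3
Tunnel: 1/3·23 + 2/3·17 = 19
Highway: 1/3·18 + 2/3·13 = 44/3
Highest Hurwicz score = 19 → Tunnel.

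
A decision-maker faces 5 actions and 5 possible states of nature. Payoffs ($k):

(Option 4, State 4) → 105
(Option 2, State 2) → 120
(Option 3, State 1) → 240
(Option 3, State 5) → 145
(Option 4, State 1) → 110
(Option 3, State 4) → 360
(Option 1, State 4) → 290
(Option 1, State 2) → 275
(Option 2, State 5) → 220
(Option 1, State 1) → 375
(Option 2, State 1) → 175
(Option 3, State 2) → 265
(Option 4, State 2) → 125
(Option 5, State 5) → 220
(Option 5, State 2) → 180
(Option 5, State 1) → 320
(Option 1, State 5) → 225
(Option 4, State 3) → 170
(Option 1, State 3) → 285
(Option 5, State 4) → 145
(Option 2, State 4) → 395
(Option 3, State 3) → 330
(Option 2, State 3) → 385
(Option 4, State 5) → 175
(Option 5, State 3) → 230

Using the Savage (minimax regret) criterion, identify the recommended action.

Option 1

Column bests: State 1=375, State 2=275, State 3=385, State 4=395, State 5=225.
Option 1 regrets: 0, 0, 100, 105, 0 → max 105
Option 2 regrets: 200, 155, 0, 0, 5 → max 200
Option 3 regrets: 135, 10, 55, 35, 80 → max 135
Option 4 regrets: 265, 150, 215, 290, 50 → max 290
Option 5 regrets: 55, 95, 155, 250, 5 → max 250
Smallest max regret = 105 → Option 1.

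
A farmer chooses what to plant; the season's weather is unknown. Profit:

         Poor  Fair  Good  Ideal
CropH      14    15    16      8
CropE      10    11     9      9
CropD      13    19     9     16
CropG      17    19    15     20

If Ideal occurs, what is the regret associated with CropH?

12

Best payoff under Ideal is 20.
Regret = 20 − 8 = 12.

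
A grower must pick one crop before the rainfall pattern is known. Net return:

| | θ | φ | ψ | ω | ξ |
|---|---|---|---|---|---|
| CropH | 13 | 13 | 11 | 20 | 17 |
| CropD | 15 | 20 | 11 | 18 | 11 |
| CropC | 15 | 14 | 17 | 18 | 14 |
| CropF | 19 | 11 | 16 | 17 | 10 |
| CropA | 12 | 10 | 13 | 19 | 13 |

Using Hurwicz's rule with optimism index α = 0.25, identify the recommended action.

CropH: 0.25·20 + 0.75·11 = 13.25
CropD: 0.25·20 + 0.75·11 = 13.25
CropC: 0.25·18 + 0.75·14 = 15
CropF: 0.25·19 + 0.75·10 = 12.25
CropA: 0.25·19 + 0.75·10 = 12.25
Highest Hurwicz score = 15 → CropC.

CropC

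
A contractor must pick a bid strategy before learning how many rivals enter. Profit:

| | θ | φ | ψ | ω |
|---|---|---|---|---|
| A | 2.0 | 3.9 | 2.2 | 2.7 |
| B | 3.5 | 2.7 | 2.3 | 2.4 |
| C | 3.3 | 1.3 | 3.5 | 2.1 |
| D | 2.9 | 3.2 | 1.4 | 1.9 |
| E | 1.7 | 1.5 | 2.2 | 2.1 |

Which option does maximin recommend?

Row minima: A=2.0, B=2.3, C=1.3, D=1.4, E=1.5
Best worst-case = 2.3 → B.

B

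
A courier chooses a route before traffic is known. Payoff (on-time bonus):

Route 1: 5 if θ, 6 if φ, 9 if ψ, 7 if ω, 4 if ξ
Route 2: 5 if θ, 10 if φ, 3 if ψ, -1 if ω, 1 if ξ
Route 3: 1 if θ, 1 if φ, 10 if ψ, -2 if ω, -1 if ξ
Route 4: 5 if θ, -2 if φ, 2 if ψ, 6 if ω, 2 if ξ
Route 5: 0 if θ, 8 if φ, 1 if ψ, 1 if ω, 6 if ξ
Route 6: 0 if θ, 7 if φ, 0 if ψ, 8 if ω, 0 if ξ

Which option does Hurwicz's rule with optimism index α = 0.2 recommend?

Route 1: 0.2·9 + 0.8·4 = 5
Route 2: 0.2·10 + 0.8·(-1) = 1.2
Route 3: 0.2·10 + 0.8·(-2) = 0.4
Route 4: 0.2·6 + 0.8·(-2) = -0.4
Route 5: 0.2·8 + 0.8·0 = 1.6
Route 6: 0.2·8 + 0.8·0 = 1.6
Highest Hurwicz score = 5 → Route 1.

Route 1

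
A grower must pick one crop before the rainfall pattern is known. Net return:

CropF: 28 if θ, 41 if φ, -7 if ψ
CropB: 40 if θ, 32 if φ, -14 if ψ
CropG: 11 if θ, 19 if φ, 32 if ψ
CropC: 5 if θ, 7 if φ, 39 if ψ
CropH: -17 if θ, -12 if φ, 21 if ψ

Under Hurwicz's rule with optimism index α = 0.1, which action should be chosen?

CropG

CropF: 0.1·41 + 0.9·(-7) = -2.2
CropB: 0.1·40 + 0.9·(-14) = -8.6
CropG: 0.1·32 + 0.9·11 = 13.1
CropC: 0.1·39 + 0.9·5 = 8.4
CropH: 0.1·21 + 0.9·(-17) = -13.2
Highest Hurwicz score = 13.1 → CropG.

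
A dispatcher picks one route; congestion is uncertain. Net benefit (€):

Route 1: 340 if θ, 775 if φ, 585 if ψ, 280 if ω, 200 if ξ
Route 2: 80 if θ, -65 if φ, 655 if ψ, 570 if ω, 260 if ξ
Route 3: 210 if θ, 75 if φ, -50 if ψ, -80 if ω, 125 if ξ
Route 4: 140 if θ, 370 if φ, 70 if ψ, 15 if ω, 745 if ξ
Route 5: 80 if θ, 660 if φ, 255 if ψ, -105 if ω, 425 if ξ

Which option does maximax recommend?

Row maxima: Route 1=775, Route 2=655, Route 3=210, Route 4=745, Route 5=660
Best best-case = 775 → Route 1.

Route 1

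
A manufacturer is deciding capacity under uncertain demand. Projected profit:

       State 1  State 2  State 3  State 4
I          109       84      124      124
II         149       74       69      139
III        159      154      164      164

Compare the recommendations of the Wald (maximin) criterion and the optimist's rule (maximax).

maximin → III; maximax → III (agree)

Row minima: I=84, II=69, III=154
Best worst-case = 154 → III.
Row maxima: I=124, II=149, III=164
Best best-case = 164 → III.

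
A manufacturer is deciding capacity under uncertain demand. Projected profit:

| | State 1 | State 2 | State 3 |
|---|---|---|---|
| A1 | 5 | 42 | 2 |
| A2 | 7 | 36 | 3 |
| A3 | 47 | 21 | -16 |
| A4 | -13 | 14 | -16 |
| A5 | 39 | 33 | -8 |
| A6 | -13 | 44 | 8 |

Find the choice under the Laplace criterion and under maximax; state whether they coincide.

Row averages: A1=49/3, A2=46/3, A3=52/3, A4=-5, A5=64/3, A6=13
Highest average = 64/3 → A5.
Row maxima: A1=42, A2=36, A3=47, A4=14, A5=39, A6=44
Best best-case = 47 → A3.

laplace → A5; maximax → A3 (disagree)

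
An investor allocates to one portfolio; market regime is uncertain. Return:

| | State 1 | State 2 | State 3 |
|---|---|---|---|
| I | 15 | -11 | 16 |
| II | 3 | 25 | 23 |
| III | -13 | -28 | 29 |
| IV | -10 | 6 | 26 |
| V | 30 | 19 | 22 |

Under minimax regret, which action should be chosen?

V

Column bests: State 1=30, State 2=25, State 3=29.
I regrets: 15, 36, 13 → max 36
II regrets: 27, 0, 6 → max 27
III regrets: 43, 53, 0 → max 53
IV regrets: 40, 19, 3 → max 40
V regrets: 0, 6, 7 → max 7
Smallest max regret = 7 → V.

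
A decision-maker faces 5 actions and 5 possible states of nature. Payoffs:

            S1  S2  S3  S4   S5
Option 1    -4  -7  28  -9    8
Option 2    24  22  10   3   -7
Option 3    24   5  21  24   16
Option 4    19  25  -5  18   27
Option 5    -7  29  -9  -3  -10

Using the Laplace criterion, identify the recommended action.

Row averages: Option 1=3.2, Option 2=10.4, Option 3=18, Option 4=16.8, Option 5=0
Highest average = 18 → Option 3.

Option 3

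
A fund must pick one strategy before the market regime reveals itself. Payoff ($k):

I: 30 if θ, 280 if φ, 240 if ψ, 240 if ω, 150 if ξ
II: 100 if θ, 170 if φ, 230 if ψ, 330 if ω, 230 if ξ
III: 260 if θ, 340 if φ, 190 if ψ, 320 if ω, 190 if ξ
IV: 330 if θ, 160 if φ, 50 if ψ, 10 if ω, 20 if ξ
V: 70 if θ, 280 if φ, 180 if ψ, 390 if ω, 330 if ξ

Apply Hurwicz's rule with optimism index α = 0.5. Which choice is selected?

I: 0.5·280 + 0.5·30 = 155
II: 0.5·330 + 0.5·100 = 215
III: 0.5·340 + 0.5·190 = 265
IV: 0.5·330 + 0.5·10 = 170
V: 0.5·390 + 0.5·70 = 230
Highest Hurwicz score = 265 → III.

III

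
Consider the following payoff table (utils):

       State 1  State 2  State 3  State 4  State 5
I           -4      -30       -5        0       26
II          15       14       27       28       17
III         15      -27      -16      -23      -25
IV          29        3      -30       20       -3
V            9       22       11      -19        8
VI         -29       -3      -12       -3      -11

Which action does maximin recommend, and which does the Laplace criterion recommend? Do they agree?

Row minima: I=-30, II=14, III=-27, IV=-30, V=-19, VI=-29
Best worst-case = 14 → II.
Row averages: I=-2.6, II=20.2, III=-15.2, IV=3.8, V=6.2, VI=-11.6
Highest average = 20.2 → II.

maximin → II; laplace → II (agree)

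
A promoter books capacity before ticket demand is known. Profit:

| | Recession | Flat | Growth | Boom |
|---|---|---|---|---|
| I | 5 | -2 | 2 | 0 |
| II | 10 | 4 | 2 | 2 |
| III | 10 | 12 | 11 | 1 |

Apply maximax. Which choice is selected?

III

Row maxima: I=5, II=10, III=12
Best best-case = 12 → III.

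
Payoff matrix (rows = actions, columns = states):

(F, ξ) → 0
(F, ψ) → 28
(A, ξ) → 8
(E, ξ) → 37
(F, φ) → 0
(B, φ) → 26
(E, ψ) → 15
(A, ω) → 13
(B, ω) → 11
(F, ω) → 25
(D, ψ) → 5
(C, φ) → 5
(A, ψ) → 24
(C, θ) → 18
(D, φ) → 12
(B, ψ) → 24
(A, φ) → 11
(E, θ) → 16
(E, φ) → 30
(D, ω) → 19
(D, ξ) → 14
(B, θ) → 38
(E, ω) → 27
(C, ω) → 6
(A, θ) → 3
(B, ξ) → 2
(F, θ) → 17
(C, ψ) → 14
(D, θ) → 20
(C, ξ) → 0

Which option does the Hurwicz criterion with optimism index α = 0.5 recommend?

A: 0.5·24 + 0.5·3 = 13.5
B: 0.5·38 + 0.5·2 = 20
C: 0.5·18 + 0.5·0 = 9
D: 0.5·20 + 0.5·5 = 12.5
E: 0.5·37 + 0.5·15 = 26
F: 0.5·28 + 0.5·0 = 14
Highest Hurwicz score = 26 → E.

E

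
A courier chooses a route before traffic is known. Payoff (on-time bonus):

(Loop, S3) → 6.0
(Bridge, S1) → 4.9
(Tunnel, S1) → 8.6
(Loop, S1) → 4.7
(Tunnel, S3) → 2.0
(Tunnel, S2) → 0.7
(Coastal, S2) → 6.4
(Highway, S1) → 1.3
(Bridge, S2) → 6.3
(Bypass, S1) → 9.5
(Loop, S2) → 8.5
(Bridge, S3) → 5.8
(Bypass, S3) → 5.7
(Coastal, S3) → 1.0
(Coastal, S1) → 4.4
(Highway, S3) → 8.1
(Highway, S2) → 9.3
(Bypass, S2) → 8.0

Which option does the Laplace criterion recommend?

Row averages: Loop=6.4, Highway=187/30, Bridge=17/3, Tunnel=113/30, Coastal=59/15, Bypass=116/15
Highest average = 116/15 → Bypass.

Bypass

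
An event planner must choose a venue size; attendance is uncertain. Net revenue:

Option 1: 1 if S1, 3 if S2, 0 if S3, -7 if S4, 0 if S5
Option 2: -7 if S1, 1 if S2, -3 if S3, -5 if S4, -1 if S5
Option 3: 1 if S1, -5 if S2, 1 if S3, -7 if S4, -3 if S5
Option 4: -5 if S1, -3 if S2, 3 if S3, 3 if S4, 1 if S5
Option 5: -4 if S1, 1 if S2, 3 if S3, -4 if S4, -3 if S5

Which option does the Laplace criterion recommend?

Option 4

Row averages: Option 1=-0.6, Option 2=-3, Option 3=-2.6, Option 4=-0.2, Option 5=-1.4
Highest average = -0.2 → Option 4.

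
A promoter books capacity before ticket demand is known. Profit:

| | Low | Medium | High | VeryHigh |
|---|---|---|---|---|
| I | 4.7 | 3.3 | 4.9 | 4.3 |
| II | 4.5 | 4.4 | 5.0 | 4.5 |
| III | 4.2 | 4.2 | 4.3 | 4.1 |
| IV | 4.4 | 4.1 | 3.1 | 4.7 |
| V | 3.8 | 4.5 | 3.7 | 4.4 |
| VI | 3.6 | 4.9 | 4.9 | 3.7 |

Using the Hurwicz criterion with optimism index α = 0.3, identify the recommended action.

II

I: 0.3·4.9 + 0.7·3.3 = 3.78
II: 0.3·5.0 + 0.7·4.4 = 4.58
III: 0.3·4.3 + 0.7·4.1 = 4.16
IV: 0.3·4.7 + 0.7·3.1 = 3.58
V: 0.3·4.5 + 0.7·3.7 = 3.94
VI: 0.3·4.9 + 0.7·3.6 = 3.99
Highest Hurwicz score = 4.58 → II.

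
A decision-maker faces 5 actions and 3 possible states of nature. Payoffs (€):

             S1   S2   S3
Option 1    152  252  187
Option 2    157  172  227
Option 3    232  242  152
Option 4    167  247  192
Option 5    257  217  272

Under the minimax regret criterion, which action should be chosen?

Column bests: S1=257, S2=252, S3=272.
Option 1 regrets: 105, 0, 85 → max 105
Option 2 regrets: 100, 80, 45 → max 100
Option 3 regrets: 25, 10, 120 → max 120
Option 4 regrets: 90, 5, 80 → max 90
Option 5 regrets: 0, 35, 0 → max 35
Smallest max regret = 35 → Option 5.

Option 5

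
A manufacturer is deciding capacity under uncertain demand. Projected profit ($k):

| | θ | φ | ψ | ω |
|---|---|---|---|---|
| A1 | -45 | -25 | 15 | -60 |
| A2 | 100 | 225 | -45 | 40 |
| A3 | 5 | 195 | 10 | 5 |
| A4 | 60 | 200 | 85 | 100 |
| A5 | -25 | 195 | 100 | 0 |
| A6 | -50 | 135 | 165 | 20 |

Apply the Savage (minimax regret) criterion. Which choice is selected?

Column bests: θ=100, φ=225, ψ=165, ω=100.
A1 regrets: 145, 250, 150, 160 → max 250
A2 regrets: 0, 0, 210, 60 → max 210
A3 regrets: 95, 30, 155, 95 → max 155
A4 regrets: 40, 25, 80, 0 → max 80
A5 regrets: 125, 30, 65, 100 → max 125
A6 regrets: 150, 90, 0, 80 → max 150
Smallest max regret = 80 → A4.

A4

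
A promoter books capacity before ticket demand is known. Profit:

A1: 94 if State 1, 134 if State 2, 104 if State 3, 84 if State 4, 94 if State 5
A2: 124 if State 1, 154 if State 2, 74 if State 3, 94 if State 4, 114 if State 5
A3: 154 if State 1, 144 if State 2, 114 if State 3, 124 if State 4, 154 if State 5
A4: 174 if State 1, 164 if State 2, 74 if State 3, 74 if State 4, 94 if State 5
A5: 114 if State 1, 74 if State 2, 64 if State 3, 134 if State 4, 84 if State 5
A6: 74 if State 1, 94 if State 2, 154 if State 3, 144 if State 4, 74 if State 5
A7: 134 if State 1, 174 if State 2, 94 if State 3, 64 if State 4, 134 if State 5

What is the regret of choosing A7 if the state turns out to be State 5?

20

Best payoff under State 5 is 154.
Regret = 154 − 134 = 20.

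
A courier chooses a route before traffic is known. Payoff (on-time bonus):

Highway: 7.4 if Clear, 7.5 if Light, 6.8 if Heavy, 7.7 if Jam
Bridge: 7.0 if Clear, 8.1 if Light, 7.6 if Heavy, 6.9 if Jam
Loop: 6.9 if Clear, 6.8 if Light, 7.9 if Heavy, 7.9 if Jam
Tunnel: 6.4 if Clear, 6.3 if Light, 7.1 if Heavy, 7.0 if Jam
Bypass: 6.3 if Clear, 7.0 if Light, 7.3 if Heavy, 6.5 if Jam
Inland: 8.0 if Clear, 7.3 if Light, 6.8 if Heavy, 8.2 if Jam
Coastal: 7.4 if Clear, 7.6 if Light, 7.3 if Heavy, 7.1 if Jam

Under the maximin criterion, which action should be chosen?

Coastal

Row minima: Highway=6.8, Bridge=6.9, Loop=6.8, Tunnel=6.3, Bypass=6.3, Inland=6.8, Coastal=7.1
Best worst-case = 7.1 → Coastal.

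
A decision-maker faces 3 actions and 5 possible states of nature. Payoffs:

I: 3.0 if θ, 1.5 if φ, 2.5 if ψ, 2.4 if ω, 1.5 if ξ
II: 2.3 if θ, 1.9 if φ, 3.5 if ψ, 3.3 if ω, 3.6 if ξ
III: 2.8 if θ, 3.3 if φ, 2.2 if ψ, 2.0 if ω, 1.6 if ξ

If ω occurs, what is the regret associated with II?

0.0

Best payoff under ω is 3.3.
Regret = 3.3 − 3.3 = 0.0.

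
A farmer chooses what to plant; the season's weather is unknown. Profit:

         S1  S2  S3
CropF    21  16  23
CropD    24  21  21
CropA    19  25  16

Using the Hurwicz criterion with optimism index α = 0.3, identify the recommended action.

CropF: 0.3·23 + 0.7·16 = 18.1
CropD: 0.3·24 + 0.7·21 = 21.9
CropA: 0.3·25 + 0.7·16 = 18.7
Highest Hurwicz score = 21.9 → CropD.

CropD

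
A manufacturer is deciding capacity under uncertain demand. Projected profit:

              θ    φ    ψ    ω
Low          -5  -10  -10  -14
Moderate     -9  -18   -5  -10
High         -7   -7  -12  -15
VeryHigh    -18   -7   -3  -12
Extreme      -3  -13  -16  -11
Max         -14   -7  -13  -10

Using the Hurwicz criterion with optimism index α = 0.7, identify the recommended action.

Extreme

Low: 0.7·(-5) + 0.3·(-14) = -7.7
Moderate: 0.7·(-5) + 0.3·(-18) = -8.9
High: 0.7·(-7) + 0.3·(-15) = -9.4
VeryHigh: 0.7·(-3) + 0.3·(-18) = -7.5
Extreme: 0.7·(-3) + 0.3·(-16) = -6.9
Max: 0.7·(-7) + 0.3·(-14) = -9.1
Highest Hurwicz score = -6.9 → Extreme.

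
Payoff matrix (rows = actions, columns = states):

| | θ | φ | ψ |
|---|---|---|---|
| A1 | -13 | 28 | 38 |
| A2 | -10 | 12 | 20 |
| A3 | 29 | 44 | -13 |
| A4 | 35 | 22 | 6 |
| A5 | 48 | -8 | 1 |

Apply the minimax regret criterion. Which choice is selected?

Column bests: θ=48, φ=44, ψ=38.
A1 regrets: 61, 16, 0 → max 61
A2 regrets: 58, 32, 18 → max 58
A3 regrets: 19, 0, 51 → max 51
A4 regrets: 13, 22, 32 → max 32
A5 regrets: 0, 52, 37 → max 52
Smallest max regret = 32 → A4.

A4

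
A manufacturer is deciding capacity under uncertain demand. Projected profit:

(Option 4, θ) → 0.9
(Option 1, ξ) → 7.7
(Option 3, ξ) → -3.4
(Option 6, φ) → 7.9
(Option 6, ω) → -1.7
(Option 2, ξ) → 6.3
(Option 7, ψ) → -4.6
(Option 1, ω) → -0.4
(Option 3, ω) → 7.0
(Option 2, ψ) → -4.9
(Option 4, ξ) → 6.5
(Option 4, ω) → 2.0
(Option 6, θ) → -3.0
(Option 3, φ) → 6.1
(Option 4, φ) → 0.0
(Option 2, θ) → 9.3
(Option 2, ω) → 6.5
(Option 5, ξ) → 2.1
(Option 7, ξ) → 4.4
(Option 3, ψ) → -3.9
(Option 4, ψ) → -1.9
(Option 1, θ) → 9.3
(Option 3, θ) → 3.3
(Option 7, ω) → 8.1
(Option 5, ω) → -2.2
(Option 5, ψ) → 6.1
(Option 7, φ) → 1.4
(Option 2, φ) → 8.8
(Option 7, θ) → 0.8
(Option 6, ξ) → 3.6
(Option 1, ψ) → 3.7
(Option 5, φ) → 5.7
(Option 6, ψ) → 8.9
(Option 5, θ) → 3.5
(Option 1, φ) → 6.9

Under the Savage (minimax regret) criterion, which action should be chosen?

Option 1

Column bests: θ=9.3, φ=8.8, ψ=8.9, ω=8.1, ξ=7.7.
Option 1 regrets: 0.0, 1.9, 5.2, 8.5, 0.0 → max 8.5
Option 2 regrets: 0.0, 0.0, 13.8, 1.6, 1.4 → max 13.8
Option 3 regrets: 6.0, 2.7, 12.8, 1.1, 11.1 → max 12.8
Option 4 regrets: 8.4, 8.8, 10.8, 6.1, 1.2 → max 10.8
Option 5 regrets: 5.8, 3.1, 2.8, 10.3, 5.6 → max 10.3
Option 6 regrets: 12.3, 0.9, 0.0, 9.8, 4.1 → max 12.3
Option 7 regrets: 8.5, 7.4, 13.5, 0.0, 3.3 → max 13.5
Smallest max regret = 8.5 → Option 1.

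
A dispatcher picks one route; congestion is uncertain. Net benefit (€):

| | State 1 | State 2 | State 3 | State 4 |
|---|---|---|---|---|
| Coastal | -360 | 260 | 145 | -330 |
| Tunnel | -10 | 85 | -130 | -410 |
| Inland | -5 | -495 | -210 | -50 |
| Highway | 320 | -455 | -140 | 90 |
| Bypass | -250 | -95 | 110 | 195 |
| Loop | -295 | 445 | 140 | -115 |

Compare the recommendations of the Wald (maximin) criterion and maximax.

maximin → Bypass; maximax → Loop (disagree)

Row minima: Coastal=-360, Tunnel=-410, Inland=-495, Highway=-455, Bypass=-250, Loop=-295
Best worst-case = -250 → Bypass.
Row maxima: Coastal=260, Tunnel=85, Inland=-5, Highway=320, Bypass=195, Loop=445
Best best-case = 445 → Loop.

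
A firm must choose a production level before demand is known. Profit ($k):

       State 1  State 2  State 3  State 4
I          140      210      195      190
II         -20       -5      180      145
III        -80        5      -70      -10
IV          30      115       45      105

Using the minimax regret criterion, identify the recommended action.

Column bests: State 1=140, State 2=210, State 3=195, State 4=190.
I regrets: 0, 0, 0, 0 → max 0
II regrets: 160, 215, 15, 45 → max 215
III regrets: 220, 205, 265, 200 → max 265
IV regrets: 110, 95, 150, 85 → max 150
Smallest max regret = 0 → I.

I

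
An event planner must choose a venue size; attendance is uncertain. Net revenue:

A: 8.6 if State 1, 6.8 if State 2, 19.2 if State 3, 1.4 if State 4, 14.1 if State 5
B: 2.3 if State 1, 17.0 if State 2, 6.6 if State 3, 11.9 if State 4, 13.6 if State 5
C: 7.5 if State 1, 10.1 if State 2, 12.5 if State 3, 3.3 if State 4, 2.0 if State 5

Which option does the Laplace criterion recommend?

B

Row averages: A=10.02, B=10.28, C=7.08
Highest average = 10.28 → B.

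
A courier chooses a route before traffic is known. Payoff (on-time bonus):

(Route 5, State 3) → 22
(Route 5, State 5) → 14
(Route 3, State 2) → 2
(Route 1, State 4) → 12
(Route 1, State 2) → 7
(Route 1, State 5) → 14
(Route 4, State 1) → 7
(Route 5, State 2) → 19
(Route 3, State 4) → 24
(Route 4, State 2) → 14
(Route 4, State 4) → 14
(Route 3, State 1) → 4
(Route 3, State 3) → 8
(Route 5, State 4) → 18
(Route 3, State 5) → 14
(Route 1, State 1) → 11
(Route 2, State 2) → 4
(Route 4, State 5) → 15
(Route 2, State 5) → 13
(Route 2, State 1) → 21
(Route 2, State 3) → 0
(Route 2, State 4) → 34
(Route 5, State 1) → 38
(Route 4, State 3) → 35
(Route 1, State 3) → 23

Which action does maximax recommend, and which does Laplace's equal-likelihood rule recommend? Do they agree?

Row maxima: Route 1=23, Route 2=34, Route 3=24, Route 4=35, Route 5=38
Best best-case = 38 → Route 5.
Row averages: Route 1=13.4, Route 2=14.4, Route 3=10.4, Route 4=17, Route 5=22.2
Highest average = 22.2 → Route 5.

maximax → Route 5; laplace → Route 5 (agree)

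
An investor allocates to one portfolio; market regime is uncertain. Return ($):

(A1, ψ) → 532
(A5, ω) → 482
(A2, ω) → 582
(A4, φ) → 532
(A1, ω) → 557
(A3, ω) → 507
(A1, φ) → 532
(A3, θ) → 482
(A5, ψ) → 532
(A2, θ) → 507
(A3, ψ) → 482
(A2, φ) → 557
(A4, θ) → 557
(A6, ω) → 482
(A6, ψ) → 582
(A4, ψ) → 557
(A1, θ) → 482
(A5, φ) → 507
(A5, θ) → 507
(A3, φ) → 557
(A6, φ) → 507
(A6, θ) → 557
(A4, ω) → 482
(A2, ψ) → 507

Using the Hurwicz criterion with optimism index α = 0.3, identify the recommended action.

A2

A1: 0.3·557 + 0.7·482 = 504.5
A2: 0.3·582 + 0.7·507 = 529.5
A3: 0.3·557 + 0.7·482 = 504.5
A4: 0.3·557 + 0.7·482 = 504.5
A5: 0.3·532 + 0.7·482 = 497
A6: 0.3·582 + 0.7·482 = 512
Highest Hurwicz score = 529.5 → A2.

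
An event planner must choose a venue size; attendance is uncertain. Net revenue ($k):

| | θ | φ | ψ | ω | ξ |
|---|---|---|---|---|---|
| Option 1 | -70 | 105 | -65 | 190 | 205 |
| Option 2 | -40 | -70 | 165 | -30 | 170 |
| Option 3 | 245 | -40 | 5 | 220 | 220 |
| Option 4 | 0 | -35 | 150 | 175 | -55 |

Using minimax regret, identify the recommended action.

Option 3

Column bests: θ=245, φ=105, ψ=165, ω=220, ξ=220.
Option 1 regrets: 315, 0, 230, 30, 15 → max 315
Option 2 regrets: 285, 175, 0, 250, 50 → max 285
Option 3 regrets: 0, 145, 160, 0, 0 → max 160
Option 4 regrets: 245, 140, 15, 45, 275 → max 275
Smallest max regret = 160 → Option 3.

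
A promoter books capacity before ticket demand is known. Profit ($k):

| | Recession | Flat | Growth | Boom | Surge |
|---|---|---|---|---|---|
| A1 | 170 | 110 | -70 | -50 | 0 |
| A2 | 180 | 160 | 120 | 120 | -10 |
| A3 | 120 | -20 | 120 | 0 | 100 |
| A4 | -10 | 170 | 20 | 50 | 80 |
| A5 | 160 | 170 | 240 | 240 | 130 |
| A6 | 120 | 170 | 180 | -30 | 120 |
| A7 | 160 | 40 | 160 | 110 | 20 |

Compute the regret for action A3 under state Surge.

30

Best payoff under Surge is 130.
Regret = 130 − 100 = 30.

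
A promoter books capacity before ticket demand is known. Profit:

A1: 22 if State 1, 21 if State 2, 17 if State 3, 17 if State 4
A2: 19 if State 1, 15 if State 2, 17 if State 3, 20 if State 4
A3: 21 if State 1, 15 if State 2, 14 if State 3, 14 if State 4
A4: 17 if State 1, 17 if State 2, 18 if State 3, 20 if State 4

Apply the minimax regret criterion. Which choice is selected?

Column bests: State 1=22, State 2=21, State 3=18, State 4=20.
A1 regrets: 0, 0, 1, 3 → max 3
A2 regrets: 3, 6, 1, 0 → max 6
A3 regrets: 1, 6, 4, 6 → max 6
A4 regrets: 5, 4, 0, 0 → max 5
Smallest max regret = 3 → A1.

A1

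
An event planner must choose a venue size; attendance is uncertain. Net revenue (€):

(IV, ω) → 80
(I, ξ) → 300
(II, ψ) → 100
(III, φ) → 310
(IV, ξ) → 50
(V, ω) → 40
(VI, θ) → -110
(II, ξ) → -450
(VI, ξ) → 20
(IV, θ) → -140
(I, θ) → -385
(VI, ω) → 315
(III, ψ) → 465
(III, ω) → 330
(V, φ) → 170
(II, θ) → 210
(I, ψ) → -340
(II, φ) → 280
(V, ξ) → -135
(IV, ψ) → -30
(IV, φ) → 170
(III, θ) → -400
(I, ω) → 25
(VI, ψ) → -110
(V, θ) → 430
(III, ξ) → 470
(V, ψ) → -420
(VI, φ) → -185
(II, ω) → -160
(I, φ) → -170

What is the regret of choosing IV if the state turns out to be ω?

Best payoff under ω is 330.
Regret = 330 − 80 = 250.

250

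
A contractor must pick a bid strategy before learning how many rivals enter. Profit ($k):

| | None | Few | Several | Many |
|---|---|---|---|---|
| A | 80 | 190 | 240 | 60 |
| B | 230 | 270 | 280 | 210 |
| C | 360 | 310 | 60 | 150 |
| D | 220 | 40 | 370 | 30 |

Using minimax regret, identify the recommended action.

Column bests: None=360, Few=310, Several=370, Many=210.
A regrets: 280, 120, 130, 150 → max 280
B regrets: 130, 40, 90, 0 → max 130
C regrets: 0, 0, 310, 60 → max 310
D regrets: 140, 270, 0, 180 → max 270
Smallest max regret = 130 → B.

B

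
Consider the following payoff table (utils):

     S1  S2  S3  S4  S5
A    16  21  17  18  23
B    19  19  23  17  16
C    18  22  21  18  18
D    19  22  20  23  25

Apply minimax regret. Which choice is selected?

D

Column bests: S1=19, S2=22, S3=23, S4=23, S5=25.
A regrets: 3, 1, 6, 5, 2 → max 6
B regrets: 0, 3, 0, 6, 9 → max 9
C regrets: 1, 0, 2, 5, 7 → max 7
D regrets: 0, 0, 3, 0, 0 → max 3
Smallest max regret = 3 → D.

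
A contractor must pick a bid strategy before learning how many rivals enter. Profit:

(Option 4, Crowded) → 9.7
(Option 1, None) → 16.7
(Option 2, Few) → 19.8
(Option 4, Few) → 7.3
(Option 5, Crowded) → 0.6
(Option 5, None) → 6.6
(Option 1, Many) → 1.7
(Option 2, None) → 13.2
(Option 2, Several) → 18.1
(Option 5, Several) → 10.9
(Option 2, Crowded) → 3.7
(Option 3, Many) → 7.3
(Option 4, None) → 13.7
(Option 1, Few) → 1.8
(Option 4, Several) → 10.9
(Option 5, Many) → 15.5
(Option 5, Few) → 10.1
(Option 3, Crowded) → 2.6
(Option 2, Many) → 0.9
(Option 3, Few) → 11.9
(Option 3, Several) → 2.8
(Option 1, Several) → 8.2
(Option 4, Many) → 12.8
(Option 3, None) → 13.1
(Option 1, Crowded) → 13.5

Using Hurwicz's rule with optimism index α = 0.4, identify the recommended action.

Option 1: 0.4·16.7 + 0.6·1.7 = 7.7
Option 2: 0.4·19.8 + 0.6·0.9 = 8.46
Option 3: 0.4·13.1 + 0.6·2.6 = 6.8
Option 4: 0.4·13.7 + 0.6·7.3 = 9.86
Option 5: 0.4·15.5 + 0.6·0.6 = 6.56
Highest Hurwicz score = 9.86 → Option 4.

Option 4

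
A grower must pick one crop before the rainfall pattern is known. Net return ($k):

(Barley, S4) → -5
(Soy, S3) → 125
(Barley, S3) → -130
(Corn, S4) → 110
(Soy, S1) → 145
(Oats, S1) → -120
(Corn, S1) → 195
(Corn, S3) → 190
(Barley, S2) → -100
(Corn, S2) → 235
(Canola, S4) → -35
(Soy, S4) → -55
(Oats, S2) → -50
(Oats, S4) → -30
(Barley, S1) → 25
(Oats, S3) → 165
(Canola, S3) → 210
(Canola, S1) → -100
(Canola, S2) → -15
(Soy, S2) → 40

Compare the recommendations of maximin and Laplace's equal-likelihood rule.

Row minima: Oats=-120, Barley=-130, Canola=-100, Soy=-55, Corn=110
Best worst-case = 110 → Corn.
Row averages: Oats=-8.75, Barley=-52.5, Canola=15, Soy=63.75, Corn=182.5
Highest average = 182.5 → Corn.

maximin → Corn; laplace → Corn (agree)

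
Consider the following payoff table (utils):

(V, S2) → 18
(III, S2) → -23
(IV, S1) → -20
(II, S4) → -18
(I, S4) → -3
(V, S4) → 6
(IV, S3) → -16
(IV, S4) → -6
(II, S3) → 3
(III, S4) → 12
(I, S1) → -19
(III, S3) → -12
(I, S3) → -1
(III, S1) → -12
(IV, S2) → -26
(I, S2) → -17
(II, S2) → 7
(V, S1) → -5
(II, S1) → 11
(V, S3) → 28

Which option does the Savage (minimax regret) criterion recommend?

Column bests: S1=11, S2=18, S3=28, S4=12.
I regrets: 30, 35, 29, 15 → max 35
II regrets: 0, 11, 25, 30 → max 30
III regrets: 23, 41, 40, 0 → max 41
IV regrets: 31, 44, 44, 18 → max 44
V regrets: 16, 0, 0, 6 → max 16
Smallest max regret = 16 → V.

V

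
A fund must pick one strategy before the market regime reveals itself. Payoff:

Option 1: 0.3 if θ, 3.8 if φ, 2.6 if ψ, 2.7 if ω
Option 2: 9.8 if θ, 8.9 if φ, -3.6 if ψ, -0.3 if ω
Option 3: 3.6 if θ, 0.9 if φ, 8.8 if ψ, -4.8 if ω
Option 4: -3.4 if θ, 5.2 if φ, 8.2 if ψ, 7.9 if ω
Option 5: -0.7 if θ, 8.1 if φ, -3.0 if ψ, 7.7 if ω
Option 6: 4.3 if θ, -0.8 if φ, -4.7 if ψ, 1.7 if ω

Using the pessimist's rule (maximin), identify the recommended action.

Option 1

Row minima: Option 1=0.3, Option 2=-3.6, Option 3=-4.8, Option 4=-3.4, Option 5=-3.0, Option 6=-4.7
Best worst-case = 0.3 → Option 1.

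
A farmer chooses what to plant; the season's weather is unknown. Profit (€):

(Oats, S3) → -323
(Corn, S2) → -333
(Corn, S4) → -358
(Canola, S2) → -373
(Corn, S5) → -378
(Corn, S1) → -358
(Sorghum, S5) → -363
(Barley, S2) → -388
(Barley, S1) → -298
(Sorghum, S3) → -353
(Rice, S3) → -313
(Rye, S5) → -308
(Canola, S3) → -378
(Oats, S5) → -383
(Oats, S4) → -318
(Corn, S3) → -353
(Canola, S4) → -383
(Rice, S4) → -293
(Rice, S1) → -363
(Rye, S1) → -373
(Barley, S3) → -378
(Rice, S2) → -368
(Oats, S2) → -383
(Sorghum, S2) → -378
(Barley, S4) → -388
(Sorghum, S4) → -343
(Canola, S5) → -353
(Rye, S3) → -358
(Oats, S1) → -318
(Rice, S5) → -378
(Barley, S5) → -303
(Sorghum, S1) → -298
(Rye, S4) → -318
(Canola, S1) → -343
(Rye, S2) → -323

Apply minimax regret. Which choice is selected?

Column bests: S1=-298, S2=-323, S3=-313, S4=-293, S5=-303.
Sorghum regrets: 0, 55, 40, 50, 60 → max 60
Corn regrets: 60, 10, 40, 65, 75 → max 75
Rice regrets: 65, 45, 0, 0, 75 → max 75
Canola regrets: 45, 50, 65, 90, 50 → max 90
Rye regrets: 75, 0, 45, 25, 5 → max 75
Oats regrets: 20, 60, 10, 25, 80 → max 80
Barley regrets: 0, 65, 65, 95, 0 → max 95
Smallest max regret = 60 → Sorghum.

Sorghum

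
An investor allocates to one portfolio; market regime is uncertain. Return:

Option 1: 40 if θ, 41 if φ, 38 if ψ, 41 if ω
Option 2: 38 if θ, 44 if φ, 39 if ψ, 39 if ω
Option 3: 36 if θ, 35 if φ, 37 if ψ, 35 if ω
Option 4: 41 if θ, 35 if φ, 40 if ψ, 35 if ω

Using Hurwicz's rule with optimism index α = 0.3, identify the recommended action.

Option 2

Option 1: 0.3·41 + 0.7·38 = 38.9
Option 2: 0.3·44 + 0.7·38 = 39.8
Option 3: 0.3·37 + 0.7·35 = 35.6
Option 4: 0.3·41 + 0.7·35 = 36.8
Highest Hurwicz score = 39.8 → Option 2.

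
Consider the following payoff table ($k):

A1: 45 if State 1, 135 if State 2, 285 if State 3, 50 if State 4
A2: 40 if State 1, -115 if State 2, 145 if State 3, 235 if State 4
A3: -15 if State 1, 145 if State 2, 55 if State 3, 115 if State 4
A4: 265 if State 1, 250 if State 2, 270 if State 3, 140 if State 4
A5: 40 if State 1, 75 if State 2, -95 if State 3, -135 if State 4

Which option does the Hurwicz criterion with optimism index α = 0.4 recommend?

A4

A1: 0.4·285 + 0.6·45 = 141
A2: 0.4·235 + 0.6·(-115) = 25
A3: 0.4·145 + 0.6·(-15) = 49
A4: 0.4·270 + 0.6·140 = 192
A5: 0.4·75 + 0.6·(-135) = -51
Highest Hurwicz score = 192 → A4.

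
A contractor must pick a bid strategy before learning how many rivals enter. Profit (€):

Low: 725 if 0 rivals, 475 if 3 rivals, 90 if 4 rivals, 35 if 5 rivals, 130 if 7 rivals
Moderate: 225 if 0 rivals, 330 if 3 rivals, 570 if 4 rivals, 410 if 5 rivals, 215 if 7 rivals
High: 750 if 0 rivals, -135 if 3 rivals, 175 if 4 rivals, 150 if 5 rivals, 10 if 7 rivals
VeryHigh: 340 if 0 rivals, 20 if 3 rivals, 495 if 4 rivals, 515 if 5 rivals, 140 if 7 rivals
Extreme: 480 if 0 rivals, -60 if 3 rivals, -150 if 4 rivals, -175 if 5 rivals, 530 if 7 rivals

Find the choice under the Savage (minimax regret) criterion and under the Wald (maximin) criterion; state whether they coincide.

Column bests: 0 rivals=750, 3 rivals=475, 4 rivals=570, 5 rivals=515, 7 rivals=530.
Low regrets: 25, 0, 480, 480, 400 → max 480
Moderate regrets: 525, 145, 0, 105, 315 → max 525
High regrets: 0, 610, 395, 365, 520 → max 610
VeryHigh regrets: 410, 455, 75, 0, 390 → max 455
Extreme regrets: 270, 535, 720, 690, 0 → max 720
Smallest max regret = 455 → VeryHigh.
Row minima: Low=35, Moderate=215, High=-135, VeryHigh=20, Extreme=-175
Best worst-case = 215 → Moderate.

minimax regret → VeryHigh; maximin → Moderate (disagree)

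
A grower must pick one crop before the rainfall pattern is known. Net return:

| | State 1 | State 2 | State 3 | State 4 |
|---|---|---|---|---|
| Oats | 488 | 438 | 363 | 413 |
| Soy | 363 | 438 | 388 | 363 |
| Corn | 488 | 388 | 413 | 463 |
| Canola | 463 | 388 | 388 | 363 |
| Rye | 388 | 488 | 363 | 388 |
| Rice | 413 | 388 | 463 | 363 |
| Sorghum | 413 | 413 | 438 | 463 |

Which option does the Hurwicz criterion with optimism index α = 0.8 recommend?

Oats: 0.8·488 + 0.2·363 = 463
Soy: 0.8·438 + 0.2·363 = 423
Corn: 0.8·488 + 0.2·388 = 468
Canola: 0.8·463 + 0.2·363 = 443
Rye: 0.8·488 + 0.2·363 = 463
Rice: 0.8·463 + 0.2·363 = 443
Sorghum: 0.8·463 + 0.2·413 = 453
Highest Hurwicz score = 468 → Corn.

Corn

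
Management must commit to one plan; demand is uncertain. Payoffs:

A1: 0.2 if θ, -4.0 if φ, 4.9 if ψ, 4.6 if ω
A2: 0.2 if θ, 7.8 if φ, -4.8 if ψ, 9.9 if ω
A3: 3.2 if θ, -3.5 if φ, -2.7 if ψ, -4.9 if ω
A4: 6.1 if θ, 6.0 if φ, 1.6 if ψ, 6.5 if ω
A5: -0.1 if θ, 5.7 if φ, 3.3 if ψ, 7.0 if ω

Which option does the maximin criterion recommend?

A4

Row minima: A1=-4.0, A2=-4.8, A3=-4.9, A4=1.6, A5=-0.1
Best worst-case = 1.6 → A4.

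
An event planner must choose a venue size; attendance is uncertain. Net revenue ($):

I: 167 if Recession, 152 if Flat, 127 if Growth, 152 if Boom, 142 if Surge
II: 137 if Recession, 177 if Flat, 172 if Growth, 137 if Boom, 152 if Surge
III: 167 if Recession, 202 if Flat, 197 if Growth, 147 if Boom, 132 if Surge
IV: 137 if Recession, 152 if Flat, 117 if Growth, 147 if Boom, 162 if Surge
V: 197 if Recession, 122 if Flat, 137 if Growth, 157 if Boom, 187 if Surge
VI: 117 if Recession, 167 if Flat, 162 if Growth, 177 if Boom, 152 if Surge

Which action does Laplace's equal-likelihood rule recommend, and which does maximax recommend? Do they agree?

Row averages: I=148, II=155, III=169, IV=143, V=160, VI=155
Highest average = 169 → III.
Row maxima: I=167, II=177, III=202, IV=162, V=197, VI=177
Best best-case = 202 → III.

laplace → III; maximax → III (agree)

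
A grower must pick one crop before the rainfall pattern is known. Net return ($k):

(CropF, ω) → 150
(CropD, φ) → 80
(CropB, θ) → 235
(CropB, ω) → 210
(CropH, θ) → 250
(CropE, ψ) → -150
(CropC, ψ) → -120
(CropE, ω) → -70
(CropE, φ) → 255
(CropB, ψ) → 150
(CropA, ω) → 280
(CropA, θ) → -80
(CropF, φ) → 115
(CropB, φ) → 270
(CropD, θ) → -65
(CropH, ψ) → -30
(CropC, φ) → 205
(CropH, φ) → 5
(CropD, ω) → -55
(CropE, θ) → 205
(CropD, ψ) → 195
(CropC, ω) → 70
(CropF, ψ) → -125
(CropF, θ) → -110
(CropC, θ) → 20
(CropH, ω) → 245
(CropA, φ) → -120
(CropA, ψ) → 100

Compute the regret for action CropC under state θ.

Best payoff under θ is 250.
Regret = 250 − 20 = 230.

230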